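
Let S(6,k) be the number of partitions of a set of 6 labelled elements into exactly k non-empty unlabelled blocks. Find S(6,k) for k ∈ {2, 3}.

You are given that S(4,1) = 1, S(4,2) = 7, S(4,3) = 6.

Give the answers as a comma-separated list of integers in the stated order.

31, 90

i=5: T(5,1)=0+1·1=1 | T(5,2)=1+2·7=15 | T(5,3)=7+3·6=25
i=6: T(6,2)=1+2·15=31 | T(6,3)=15+3·25=90
Read S(6,2) = 31, S(6,3) = 90.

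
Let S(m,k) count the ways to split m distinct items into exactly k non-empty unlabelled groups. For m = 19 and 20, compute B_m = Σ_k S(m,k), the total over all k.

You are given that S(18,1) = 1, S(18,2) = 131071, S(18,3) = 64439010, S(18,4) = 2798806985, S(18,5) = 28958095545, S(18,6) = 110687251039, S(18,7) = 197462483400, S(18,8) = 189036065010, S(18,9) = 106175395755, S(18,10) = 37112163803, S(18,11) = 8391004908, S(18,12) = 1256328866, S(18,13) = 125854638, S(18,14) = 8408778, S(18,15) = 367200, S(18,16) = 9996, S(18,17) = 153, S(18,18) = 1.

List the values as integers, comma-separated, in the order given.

[19] T[19,1]:1*1+0=1 · T[19,2]:2*131071+1=262143 · T[19,3]:3*64439010+131071=193448101 · T[19,4]:4*2798806985+64439010=11259666950 · T[19,5]:5*28958095545+2798806985=147589284710 · T[19,6]:6*110687251039+28958095545=693081601779 · T[19,7]:7*197462483400+110687251039=1492924634839 · T[19,8]:8*189036065010+197462483400=1709751003480 · T[19,9]:9*106175395755+189036065010=1144614626805 · T[19,10]:10*37112163803+106175395755=477297033785 · T[19,11]:11*8391004908+37112163803=129413217791 · T[19,12]:12*1256328866+8391004908=23466951300 · T[19,13]:13*125854638+1256328866=2892439160 · T[19,14]:14*8408778+125854638=243577530 · T[19,15]:15*367200+8408778=13916778 · T[19,16]:16*9996+367200=527136 · T[19,17]:17*153+9996=12597 · T[19,18]:18*1+153=171 · T[19,19]:19*0+1=1
[20] T[20,1]:1*1+0=1 · T[20,2]:2*262143+1=524287 · T[20,3]:3*193448101+262143=580606446 · T[20,4]:4*11259666950+193448101=45232115901 · T[20,5]:5*147589284710+11259666950=749206090500 · T[20,6]:6*693081601779+147589284710=4306078895384 · T[20,7]:7*1492924634839+693081601779=11143554045652 · T[20,8]:8*1709751003480+1492924634839=15170932662679 · T[20,9]:9*1144614626805+1709751003480=12011282644725 · T[20,10]:10*477297033785+1144614626805=5917584964655 · T[20,11]:11*129413217791+477297033785=1900842429486 · T[20,12]:12*23466951300+129413217791=411016633391 · T[20,13]:13*2892439160+23466951300=61068660380 · T[20,14]:14*243577530+2892439160=6302524580 · T[20,15]:15*13916778+243577530=452329200 · T[20,16]:16*527136+13916778=22350954 · T[20,17]:17*12597+527136=741285 · T[20,18]:18*171+12597=15675 · T[20,19]:19*1+171=190 · T[20,20]:20*0+1=1
B_19 = ΣS(19,k) = 1+262143+193448101+11259666950+147589284710+693081601779+1492924634839+1709751003480+1144614626805+477297033785+129413217791+23466951300+2892439160+243577530+13916778+527136+12597+171+1 = 5832742205057
B_20 = ΣS(20,k) = 1+524287+580606446+45232115901+749206090500+4306078895384+11143554045652+15170932662679+12011282644725+5917584964655+1900842429486+411016633391+61068660380+6302524580+452329200+22350954+741285+15675+190+1 = 51724158235372

5832742205057, 51724158235372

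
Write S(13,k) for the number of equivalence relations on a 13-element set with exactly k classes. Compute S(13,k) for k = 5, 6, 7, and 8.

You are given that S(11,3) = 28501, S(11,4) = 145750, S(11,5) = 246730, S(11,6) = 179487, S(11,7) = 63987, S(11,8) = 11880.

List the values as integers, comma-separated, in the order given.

7508501, 9321312, 5715424, 1899612

i=12: T(12,4)=28501+4·145750=611501 | T(12,5)=145750+5·246730=1379400 | T(12,6)=246730+6·179487=1323652 | T(12,7)=179487+7·63987=627396 | T(12,8)=63987+8·11880=159027
i=13: T(13,5)=611501+5·1379400=7508501 | T(13,6)=1379400+6·1323652=9321312 | T(13,7)=1323652+7·627396=5715424 | T(13,8)=627396+8·159027=1899612
Read S(13,5) = 7508501, S(13,6) = 9321312, S(13,7) = 5715424, S(13,8) = 1899612.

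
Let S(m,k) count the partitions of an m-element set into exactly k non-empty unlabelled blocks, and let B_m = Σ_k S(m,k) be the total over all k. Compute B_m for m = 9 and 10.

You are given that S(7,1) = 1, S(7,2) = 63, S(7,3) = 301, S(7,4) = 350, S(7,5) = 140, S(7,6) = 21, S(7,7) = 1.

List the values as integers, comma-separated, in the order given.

21147, 115975

r8: T_8,1=1×1+0=1; T_8,2=2×63+1=127; T_8,3=3×301+63=966; T_8,4=4×350+301=1701; T_8,5=5×140+350=1050; T_8,6=6×21+140=266; T_8,7=7×1+21=28; T_8,8=8×0+1=1
r9: T_9,1=1×1+0=1; T_9,2=2×127+1=255; T_9,3=3×966+127=3025; T_9,4=4×1701+966=7770; T_9,5=5×1050+1701=6951; T_9,6=6×266+1050=2646; T_9,7=7×28+266=462; T_9,8=8×1+28=36; T_9,9=9×0+1=1
r10: T_10,1=1×1+0=1; T_10,2=2×255+1=511; T_10,3=3×3025+255=9330; T_10,4=4×7770+3025=34105; T_10,5=5×6951+7770=42525; T_10,6=6×2646+6951=22827; T_10,7=7×462+2646=5880; T_10,8=8×36+462=750; T_10,9=9×1+36=45; T_10,10=10×0+1=1
B_9 = ΣS(9,k) = 1+255+3025+7770+6951+2646+462+36+1 = 21147
B_10 = ΣS(10,k) = 1+511+9330+34105+42525+22827+5880+750+45+1 = 115975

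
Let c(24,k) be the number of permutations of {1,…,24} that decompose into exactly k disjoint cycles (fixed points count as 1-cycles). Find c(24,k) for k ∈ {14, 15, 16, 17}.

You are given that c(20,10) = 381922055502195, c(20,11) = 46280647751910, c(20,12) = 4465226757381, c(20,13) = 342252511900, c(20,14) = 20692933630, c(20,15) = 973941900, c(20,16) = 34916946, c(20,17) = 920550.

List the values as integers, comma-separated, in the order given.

@21  (21,11):46280647751910·20+381922055502195→1307535010540395, (21,12):4465226757381·20+46280647751910→135585182899530, (21,13):342252511900·20+4465226757381→11310276995381, (21,14):20692933630·20+342252511900→756111184500, (21,15):973941900·20+20692933630→40171771630, (21,16):34916946·20+973941900→1672280820, (21,17):920550·20+34916946→53327946
@22  (22,12):135585182899530·21+1307535010540395→4154823851430525, (22,13):11310276995381·21+135585182899530→373100999802531, (22,14):756111184500·21+11310276995381→27188611869881, (22,15):40171771630·21+756111184500→1599718388730, (22,16):1672280820·21+40171771630→75289668850, (22,17):53327946·21+1672280820→2792167686
@23  (23,13):373100999802531·22+4154823851430525→12363045847086207, (23,14):27188611869881·22+373100999802531→971250460939913, (23,15):1599718388730·22+27188611869881→62382416421941, (23,16):75289668850·22+1599718388730→3256091103430, (23,17):2792167686·22+75289668850→136717357942
@24  (24,14):971250460939913·23+12363045847086207→34701806448704206, (24,15):62382416421941·23+971250460939913→2406046038644556, (24,16):3256091103430·23+62382416421941→137272511800831, (24,17):136717357942·23+3256091103430→6400590336096
Read c(24,14) = 34701806448704206, c(24,15) = 2406046038644556, c(24,16) = 137272511800831, c(24,17) = 6400590336096.

34701806448704206, 2406046038644556, 137272511800831, 6400590336096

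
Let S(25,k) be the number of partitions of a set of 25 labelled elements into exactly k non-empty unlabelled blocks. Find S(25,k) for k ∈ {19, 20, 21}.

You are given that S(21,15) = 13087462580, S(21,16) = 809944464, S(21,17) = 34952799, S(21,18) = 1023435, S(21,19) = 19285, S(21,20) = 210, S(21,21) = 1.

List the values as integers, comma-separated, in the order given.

166218969675, 6220194750, 168519505

[22] T[22,16]:16*809944464+13087462580=26046574004 · T[22,17]:17*34952799+809944464=1404142047 · T[22,18]:18*1023435+34952799=53374629 · T[22,19]:19*19285+1023435=1389850 · T[22,20]:20*210+19285=23485 · T[22,21]:21*1+210=231
[23] T[23,17]:17*1404142047+26046574004=49916988803 · T[23,18]:18*53374629+1404142047=2364885369 · T[23,19]:19*1389850+53374629=79781779 · T[23,20]:20*23485+1389850=1859550 · T[23,21]:21*231+23485=28336
[24] T[24,18]:18*2364885369+49916988803=92484925445 · T[24,19]:19*79781779+2364885369=3880739170 · T[24,20]:20*1859550+79781779=116972779 · T[24,21]:21*28336+1859550=2454606
[25] T[25,19]:19*3880739170+92484925445=166218969675 · T[25,20]:20*116972779+3880739170=6220194750 · T[25,21]:21*2454606+116972779=168519505
Read S(25,19) = 166218969675, S(25,20) = 6220194750, S(25,21) = 168519505.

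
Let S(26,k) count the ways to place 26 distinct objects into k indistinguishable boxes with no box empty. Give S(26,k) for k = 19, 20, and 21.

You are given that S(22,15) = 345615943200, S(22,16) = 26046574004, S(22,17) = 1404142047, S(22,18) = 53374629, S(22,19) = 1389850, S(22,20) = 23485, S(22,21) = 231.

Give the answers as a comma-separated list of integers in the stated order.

6433839018750, 290622864675, 9759104355

i=23: T(23,16)=345615943200+16·26046574004=762361127264 | T(23,17)=26046574004+17·1404142047=49916988803 | T(23,18)=1404142047+18·53374629=2364885369 | T(23,19)=53374629+19·1389850=79781779 | T(23,20)=1389850+20·23485=1859550 | T(23,21)=23485+21·231=28336
i=24: T(24,17)=762361127264+17·49916988803=1610949936915 | T(24,18)=49916988803+18·2364885369=92484925445 | T(24,19)=2364885369+19·79781779=3880739170 | T(24,20)=79781779+20·1859550=116972779 | T(24,21)=1859550+21·28336=2454606
i=25: T(25,18)=1610949936915+18·92484925445=3275678594925 | T(25,19)=92484925445+19·3880739170=166218969675 | T(25,20)=3880739170+20·116972779=6220194750 | T(25,21)=116972779+21·2454606=168519505
i=26: T(26,19)=3275678594925+19·166218969675=6433839018750 | T(26,20)=166218969675+20·6220194750=290622864675 | T(26,21)=6220194750+21·168519505=9759104355
Read S(26,19) = 6433839018750, S(26,20) = 290622864675, S(26,21) = 9759104355.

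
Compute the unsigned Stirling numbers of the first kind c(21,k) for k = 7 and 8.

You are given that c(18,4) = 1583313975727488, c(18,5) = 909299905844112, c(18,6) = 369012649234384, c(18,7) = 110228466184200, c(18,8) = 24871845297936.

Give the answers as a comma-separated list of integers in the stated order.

@19  (19,5):909299905844112·18+1583313975727488→17950712280921504, (19,6):369012649234384·18+909299905844112→7551527592063024, (19,7):110228466184200·18+369012649234384→2353125040549984, (19,8):24871845297936·18+110228466184200→557921681547048
@20  (20,6):7551527592063024·19+17950712280921504→161429736530118960, (20,7):2353125040549984·19+7551527592063024→52260903362512720, (20,8):557921681547048·19+2353125040549984→12953636989943896
@21  (21,7):52260903362512720·20+161429736530118960→1206647803780373360, (21,8):12953636989943896·20+52260903362512720→311333643161390640
Read c(21,7) = 1206647803780373360, c(21,8) = 311333643161390640.

1206647803780373360, 311333643161390640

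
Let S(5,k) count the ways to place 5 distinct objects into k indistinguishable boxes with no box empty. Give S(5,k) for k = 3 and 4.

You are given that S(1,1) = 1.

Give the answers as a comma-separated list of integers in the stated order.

25, 10

i=2: T(2,1)=0+1·1=1 | T(2,2)=1+2·0=1
i=3: T(3,1)=0+1·1=1 | T(3,2)=1+2·1=3 | T(3,3)=1+3·0=1
i=4: T(4,2)=1+2·3=7 | T(4,3)=3+3·1=6 | T(4,4)=1+4·0=1
i=5: T(5,3)=7+3·6=25 | T(5,4)=6+4·1=10
Read S(5,3) = 25, S(5,4) = 10.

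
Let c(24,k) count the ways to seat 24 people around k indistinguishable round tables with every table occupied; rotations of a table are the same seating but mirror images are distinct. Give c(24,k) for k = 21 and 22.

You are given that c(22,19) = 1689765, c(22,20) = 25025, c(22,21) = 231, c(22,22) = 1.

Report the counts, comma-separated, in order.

2932776, 35926

[23] T[23,20]:22*25025+1689765=2240315 · T[23,21]:22*231+25025=30107 · T[23,22]:22*1+231=253
[24] T[24,21]:23*30107+2240315=2932776 · T[24,22]:23*253+30107=35926
Read c(24,21) = 2932776, c(24,22) = 35926.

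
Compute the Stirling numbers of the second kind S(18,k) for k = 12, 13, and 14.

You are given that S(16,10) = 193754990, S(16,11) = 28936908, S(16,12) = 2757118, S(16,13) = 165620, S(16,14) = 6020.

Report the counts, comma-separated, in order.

1256328866, 125854638, 8408778

@17  (17,11):28936908·11+193754990→512060978, (17,12):2757118·12+28936908→62022324, (17,13):165620·13+2757118→4910178, (17,14):6020·14+165620→249900
@18  (18,12):62022324·12+512060978→1256328866, (18,13):4910178·13+62022324→125854638, (18,14):249900·14+4910178→8408778
Read S(18,12) = 1256328866, S(18,13) = 125854638, S(18,14) = 8408778.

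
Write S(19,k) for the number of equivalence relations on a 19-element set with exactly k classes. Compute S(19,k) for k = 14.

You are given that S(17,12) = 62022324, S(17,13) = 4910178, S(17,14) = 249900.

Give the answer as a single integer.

243577530

@18  (18,13):4910178·13+62022324→125854638, (18,14):249900·14+4910178→8408778
@19  (19,14):8408778·14+125854638→243577530
Read S(19,14) = 243577530.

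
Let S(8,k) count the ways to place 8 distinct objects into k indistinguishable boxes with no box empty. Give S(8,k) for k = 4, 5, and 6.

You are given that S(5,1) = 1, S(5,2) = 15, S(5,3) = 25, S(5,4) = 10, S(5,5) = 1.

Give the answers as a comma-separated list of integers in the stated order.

1701, 1050, 266

r6: T_6,2=2×15+1=31; T_6,3=3×25+15=90; T_6,4=4×10+25=65; T_6,5=5×1+10=15; T_6,6=6×0+1=1
r7: T_7,3=3×90+31=301; T_7,4=4×65+90=350; T_7,5=5×15+65=140; T_7,6=6×1+15=21
r8: T_8,4=4×350+301=1701; T_8,5=5×140+350=1050; T_8,6=6×21+140=266
Read S(8,4) = 1701, S(8,5) = 1050, S(8,6) = 266.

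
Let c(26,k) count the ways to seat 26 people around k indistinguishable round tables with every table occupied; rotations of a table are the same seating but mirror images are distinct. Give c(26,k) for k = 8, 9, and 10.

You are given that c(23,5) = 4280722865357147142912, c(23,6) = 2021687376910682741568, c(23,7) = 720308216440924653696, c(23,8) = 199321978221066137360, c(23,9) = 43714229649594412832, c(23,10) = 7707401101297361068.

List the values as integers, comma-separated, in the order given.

i=24: T(24,6)=4280722865357147142912+23·2021687376910682741568=50779532534302850198976 | T(24,7)=2021687376910682741568+23·720308216440924653696=18588776355051949776576 | T(24,8)=720308216440924653696+23·199321978221066137360=5304713715525445812976 | T(24,9)=199321978221066137360+23·43714229649594412832=1204749260161737632496 | T(24,10)=43714229649594412832+23·7707401101297361068=220984454979433717396
i=25: T(25,7)=50779532534302850198976+24·18588776355051949776576=496910165055549644836800 | T(25,8)=18588776355051949776576+24·5304713715525445812976=145901905527662649288000 | T(25,9)=5304713715525445812976+24·1204749260161737632496=34218695959407148992880 | T(25,10)=1204749260161737632496+24·220984454979433717396=6508376179668146850000
i=26: T(26,8)=496910165055549644836800+25·145901905527662649288000=4144457803247115877036800 | T(26,9)=145901905527662649288000+25·34218695959407148992880=1001369304512841374110000 | T(26,10)=34218695959407148992880+25·6508376179668146850000=196928100451110820242880
Read c(26,8) = 4144457803247115877036800, c(26,9) = 1001369304512841374110000, c(26,10) = 196928100451110820242880.

4144457803247115877036800, 1001369304512841374110000, 196928100451110820242880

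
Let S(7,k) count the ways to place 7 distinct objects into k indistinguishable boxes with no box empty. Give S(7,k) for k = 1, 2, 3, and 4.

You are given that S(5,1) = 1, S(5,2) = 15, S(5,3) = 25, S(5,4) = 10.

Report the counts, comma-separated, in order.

@6  (6,1):1·1+0→1, (6,2):15·2+1→31, (6,3):25·3+15→90, (6,4):10·4+25→65
@7  (7,1):1·1+0→1, (7,2):31·2+1→63, (7,3):90·3+31→301, (7,4):65·4+90→350
Read S(7,1) = 1, S(7,2) = 63, S(7,3) = 301, S(7,4) = 350.

1, 63, 301, 350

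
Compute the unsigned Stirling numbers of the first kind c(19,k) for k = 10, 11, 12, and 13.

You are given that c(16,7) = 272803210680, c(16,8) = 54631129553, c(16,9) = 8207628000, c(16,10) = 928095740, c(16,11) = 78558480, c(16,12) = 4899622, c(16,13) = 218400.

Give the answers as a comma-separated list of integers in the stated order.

r17: T_17,8=16×54631129553+272803210680=1146901283528; T_17,9=16×8207628000+54631129553=185953177553; T_17,10=16×928095740+8207628000=23057159840; T_17,11=16×78558480+928095740=2185031420; T_17,12=16×4899622+78558480=156952432; T_17,13=16×218400+4899622=8394022
r18: T_18,9=17×185953177553+1146901283528=4308105301929; T_18,10=17×23057159840+185953177553=577924894833; T_18,11=17×2185031420+23057159840=60202693980; T_18,12=17×156952432+2185031420=4853222764; T_18,13=17×8394022+156952432=299650806
r19: T_19,10=18×577924894833+4308105301929=14710753408923; T_19,11=18×60202693980+577924894833=1661573386473; T_19,12=18×4853222764+60202693980=147560703732; T_19,13=18×299650806+4853222764=10246937272
Read c(19,10) = 14710753408923, c(19,11) = 1661573386473, c(19,12) = 147560703732, c(19,13) = 10246937272.

14710753408923, 1661573386473, 147560703732, 10246937272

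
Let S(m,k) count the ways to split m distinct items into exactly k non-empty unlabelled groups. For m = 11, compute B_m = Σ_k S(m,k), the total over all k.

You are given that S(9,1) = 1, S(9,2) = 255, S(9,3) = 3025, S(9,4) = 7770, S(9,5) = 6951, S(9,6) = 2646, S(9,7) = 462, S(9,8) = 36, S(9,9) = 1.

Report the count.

@10  (10,1):1·1+0→1, (10,2):255·2+1→511, (10,3):3025·3+255→9330, (10,4):7770·4+3025→34105, (10,5):6951·5+7770→42525, (10,6):2646·6+6951→22827, (10,7):462·7+2646→5880, (10,8):36·8+462→750, (10,9):1·9+36→45, (10,10):0·10+1→1
@11  (11,1):1·1+0→1, (11,2):511·2+1→1023, (11,3):9330·3+511→28501, (11,4):34105·4+9330→145750, (11,5):42525·5+34105→246730, (11,6):22827·6+42525→179487, (11,7):5880·7+22827→63987, (11,8):750·8+5880→11880, (11,9):45·9+750→1155, (11,10):1·10+45→55, (11,11):0·11+1→1
B_11 = ΣS(11,k) = 1+1023+28501+145750+246730+179487+63987+11880+1155+55+1 = 678570

678570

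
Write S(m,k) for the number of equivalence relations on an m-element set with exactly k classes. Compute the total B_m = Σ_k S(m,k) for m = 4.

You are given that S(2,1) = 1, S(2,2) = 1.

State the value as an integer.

15

@3  (3,1):1·1+0→1, (3,2):1·2+1→3, (3,3):0·3+1→1
@4  (4,1):1·1+0→1, (4,2):3·2+1→7, (4,3):1·3+3→6, (4,4):0·4+1→1
B_4 = ΣS(4,k) = 1+7+6+1 = 15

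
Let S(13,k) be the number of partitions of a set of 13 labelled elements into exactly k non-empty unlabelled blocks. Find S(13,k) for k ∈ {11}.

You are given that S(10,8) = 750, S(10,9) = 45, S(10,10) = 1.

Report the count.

2431

r11: T_11,9=9×45+750=1155; T_11,10=10×1+45=55; T_11,11=11×0+1=1
r12: T_12,10=10×55+1155=1705; T_12,11=11×1+55=66
r13: T_13,11=11×66+1705=2431
Read S(13,11) = 2431.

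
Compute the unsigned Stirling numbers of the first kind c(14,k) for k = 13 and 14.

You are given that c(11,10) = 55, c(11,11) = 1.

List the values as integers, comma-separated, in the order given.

i=12: T(12,11)=55+11·1=66 | T(12,12)=1+11·0=1
i=13: T(13,12)=66+12·1=78 | T(13,13)=1+12·0=1
i=14: T(14,13)=78+13·1=91 | T(14,14)=1+13·0=1
Read c(14,13) = 91, c(14,14) = 1.

91, 1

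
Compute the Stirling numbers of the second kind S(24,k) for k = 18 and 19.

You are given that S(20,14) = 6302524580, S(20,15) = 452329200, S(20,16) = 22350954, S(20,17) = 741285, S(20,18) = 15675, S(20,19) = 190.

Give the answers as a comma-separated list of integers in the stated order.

92484925445, 3880739170

i=21: T(21,15)=6302524580+15·452329200=13087462580 | T(21,16)=452329200+16·22350954=809944464 | T(21,17)=22350954+17·741285=34952799 | T(21,18)=741285+18·15675=1023435 | T(21,19)=15675+19·190=19285
i=22: T(22,16)=13087462580+16·809944464=26046574004 | T(22,17)=809944464+17·34952799=1404142047 | T(22,18)=34952799+18·1023435=53374629 | T(22,19)=1023435+19·19285=1389850
i=23: T(23,17)=26046574004+17·1404142047=49916988803 | T(23,18)=1404142047+18·53374629=2364885369 | T(23,19)=53374629+19·1389850=79781779
i=24: T(24,18)=49916988803+18·2364885369=92484925445 | T(24,19)=2364885369+19·79781779=3880739170
Read S(24,18) = 92484925445, S(24,19) = 3880739170.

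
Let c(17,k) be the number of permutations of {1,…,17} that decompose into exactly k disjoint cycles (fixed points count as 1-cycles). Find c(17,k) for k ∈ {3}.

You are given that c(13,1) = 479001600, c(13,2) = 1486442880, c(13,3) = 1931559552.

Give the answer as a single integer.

@14  (14,1):479001600·13+0→6227020800, (14,2):1486442880·13+479001600→19802759040, (14,3):1931559552·13+1486442880→26596717056
@15  (15,1):6227020800·14+0→87178291200, (15,2):19802759040·14+6227020800→283465647360, (15,3):26596717056·14+19802759040→392156797824
@16  (16,2):283465647360·15+87178291200→4339163001600, (16,3):392156797824·15+283465647360→6165817614720
@17  (17,3):6165817614720·16+4339163001600→102992244837120
Read c(17,3) = 102992244837120.

102992244837120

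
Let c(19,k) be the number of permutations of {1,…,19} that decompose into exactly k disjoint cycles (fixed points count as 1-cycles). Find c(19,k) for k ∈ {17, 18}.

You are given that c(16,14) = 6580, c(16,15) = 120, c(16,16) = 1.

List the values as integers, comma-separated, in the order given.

@17  (17,15):120·16+6580→8500, (17,16):1·16+120→136, (17,17):0·16+1→1
@18  (18,16):136·17+8500→10812, (18,17):1·17+136→153, (18,18):0·17+1→1
@19  (19,17):153·18+10812→13566, (19,18):1·18+153→171
Read c(19,17) = 13566, c(19,18) = 171.

13566, 171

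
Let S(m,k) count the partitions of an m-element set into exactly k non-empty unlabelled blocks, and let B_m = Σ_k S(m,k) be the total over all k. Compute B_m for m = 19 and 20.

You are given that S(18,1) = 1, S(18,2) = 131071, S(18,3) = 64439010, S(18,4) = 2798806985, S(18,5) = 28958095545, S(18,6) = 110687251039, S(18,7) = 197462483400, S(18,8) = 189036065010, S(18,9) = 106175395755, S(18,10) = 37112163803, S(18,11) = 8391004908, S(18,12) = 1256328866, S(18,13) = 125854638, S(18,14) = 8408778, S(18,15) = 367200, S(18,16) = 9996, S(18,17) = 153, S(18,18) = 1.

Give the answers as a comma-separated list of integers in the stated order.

[19] T[19,1]:1*1+0=1 · T[19,2]:2*131071+1=262143 · T[19,3]:3*64439010+131071=193448101 · T[19,4]:4*2798806985+64439010=11259666950 · T[19,5]:5*28958095545+2798806985=147589284710 · T[19,6]:6*110687251039+28958095545=693081601779 · T[19,7]:7*197462483400+110687251039=1492924634839 · T[19,8]:8*189036065010+197462483400=1709751003480 · T[19,9]:9*106175395755+189036065010=1144614626805 · T[19,10]:10*37112163803+106175395755=477297033785 · T[19,11]:11*8391004908+37112163803=129413217791 · T[19,12]:12*1256328866+8391004908=23466951300 · T[19,13]:13*125854638+1256328866=2892439160 · T[19,14]:14*8408778+125854638=243577530 · T[19,15]:15*367200+8408778=13916778 · T[19,16]:16*9996+367200=527136 · T[19,17]:17*153+9996=12597 · T[19,18]:18*1+153=171 · T[19,19]:19*0+1=1
[20] T[20,1]:1*1+0=1 · T[20,2]:2*262143+1=524287 · T[20,3]:3*193448101+262143=580606446 · T[20,4]:4*11259666950+193448101=45232115901 · T[20,5]:5*147589284710+11259666950=749206090500 · T[20,6]:6*693081601779+147589284710=4306078895384 · T[20,7]:7*1492924634839+693081601779=11143554045652 · T[20,8]:8*1709751003480+1492924634839=15170932662679 · T[20,9]:9*1144614626805+1709751003480=12011282644725 · T[20,10]:10*477297033785+1144614626805=5917584964655 · T[20,11]:11*129413217791+477297033785=1900842429486 · T[20,12]:12*23466951300+129413217791=411016633391 · T[20,13]:13*2892439160+23466951300=61068660380 · T[20,14]:14*243577530+2892439160=6302524580 · T[20,15]:15*13916778+243577530=452329200 · T[20,16]:16*527136+13916778=22350954 · T[20,17]:17*12597+527136=741285 · T[20,18]:18*171+12597=15675 · T[20,19]:19*1+171=190 · T[20,20]:20*0+1=1
B_19 = ΣS(19,k) = 1+262143+193448101+11259666950+147589284710+693081601779+1492924634839+1709751003480+1144614626805+477297033785+129413217791+23466951300+2892439160+243577530+13916778+527136+12597+171+1 = 5832742205057
B_20 = ΣS(20,k) = 1+524287+580606446+45232115901+749206090500+4306078895384+11143554045652+15170932662679+12011282644725+5917584964655+1900842429486+411016633391+61068660380+6302524580+452329200+22350954+741285+15675+190+1 = 51724158235372

5832742205057, 51724158235372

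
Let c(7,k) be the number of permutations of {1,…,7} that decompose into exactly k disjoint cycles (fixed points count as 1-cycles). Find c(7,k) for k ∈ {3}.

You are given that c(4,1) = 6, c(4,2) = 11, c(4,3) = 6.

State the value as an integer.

1624

@5  (5,1):6·4+0→24, (5,2):11·4+6→50, (5,3):6·4+11→35
@6  (6,2):50·5+24→274, (6,3):35·5+50→225
@7  (7,3):225·6+274→1624
Read c(7,3) = 1624.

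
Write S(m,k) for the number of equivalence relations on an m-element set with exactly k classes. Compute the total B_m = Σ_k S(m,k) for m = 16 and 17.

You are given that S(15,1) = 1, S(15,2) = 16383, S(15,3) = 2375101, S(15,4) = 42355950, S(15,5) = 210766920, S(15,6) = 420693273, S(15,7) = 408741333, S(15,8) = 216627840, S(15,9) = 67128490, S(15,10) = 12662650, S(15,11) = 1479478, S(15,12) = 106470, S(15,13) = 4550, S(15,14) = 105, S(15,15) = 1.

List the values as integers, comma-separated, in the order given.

10480142147, 82864869804

@16  (16,1):1·1+0→1, (16,2):16383·2+1→32767, (16,3):2375101·3+16383→7141686, (16,4):42355950·4+2375101→171798901, (16,5):210766920·5+42355950→1096190550, (16,6):420693273·6+210766920→2734926558, (16,7):408741333·7+420693273→3281882604, (16,8):216627840·8+408741333→2141764053, (16,9):67128490·9+216627840→820784250, (16,10):12662650·10+67128490→193754990, (16,11):1479478·11+12662650→28936908, (16,12):106470·12+1479478→2757118, (16,13):4550·13+106470→165620, (16,14):105·14+4550→6020, (16,15):1·15+105→120, (16,16):0·16+1→1
@17  (17,1):1·1+0→1, (17,2):32767·2+1→65535, (17,3):7141686·3+32767→21457825, (17,4):171798901·4+7141686→694337290, (17,5):1096190550·5+171798901→5652751651, (17,6):2734926558·6+1096190550→17505749898, (17,7):3281882604·7+2734926558→25708104786, (17,8):2141764053·8+3281882604→20415995028, (17,9):820784250·9+2141764053→9528822303, (17,10):193754990·10+820784250→2758334150, (17,11):28936908·11+193754990→512060978, (17,12):2757118·12+28936908→62022324, (17,13):165620·13+2757118→4910178, (17,14):6020·14+165620→249900, (17,15):120·15+6020→7820, (17,16):1·16+120→136, (17,17):0·17+1→1
B_16 = ΣS(16,k) = 1+32767+7141686+171798901+1096190550+2734926558+3281882604+2141764053+820784250+193754990+28936908+2757118+165620+6020+120+1 = 10480142147
B_17 = ΣS(17,k) = 1+65535+21457825+694337290+5652751651+17505749898+25708104786+20415995028+9528822303+2758334150+512060978+62022324+4910178+249900+7820+136+1 = 82864869804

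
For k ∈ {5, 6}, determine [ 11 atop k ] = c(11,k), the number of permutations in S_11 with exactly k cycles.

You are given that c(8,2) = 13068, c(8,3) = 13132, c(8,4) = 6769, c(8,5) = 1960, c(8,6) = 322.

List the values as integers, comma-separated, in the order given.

3416930, 902055

@9  (9,3):13132·8+13068→118124, (9,4):6769·8+13132→67284, (9,5):1960·8+6769→22449, (9,6):322·8+1960→4536
@10  (10,4):67284·9+118124→723680, (10,5):22449·9+67284→269325, (10,6):4536·9+22449→63273
@11  (11,5):269325·10+723680→3416930, (11,6):63273·10+269325→902055
Read c(11,5) = 3416930, c(11,6) = 902055.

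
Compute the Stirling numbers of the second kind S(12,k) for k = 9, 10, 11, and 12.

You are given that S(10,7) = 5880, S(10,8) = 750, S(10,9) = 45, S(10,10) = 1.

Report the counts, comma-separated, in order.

[11] T[11,8]:8*750+5880=11880 · T[11,9]:9*45+750=1155 · T[11,10]:10*1+45=55 · T[11,11]:11*0+1=1
[12] T[12,9]:9*1155+11880=22275 · T[12,10]:10*55+1155=1705 · T[12,11]:11*1+55=66 · T[12,12]:12*0+1=1
Read S(12,9) = 22275, S(12,10) = 1705, S(12,11) = 66, S(12,12) = 1.

22275, 1705, 66, 1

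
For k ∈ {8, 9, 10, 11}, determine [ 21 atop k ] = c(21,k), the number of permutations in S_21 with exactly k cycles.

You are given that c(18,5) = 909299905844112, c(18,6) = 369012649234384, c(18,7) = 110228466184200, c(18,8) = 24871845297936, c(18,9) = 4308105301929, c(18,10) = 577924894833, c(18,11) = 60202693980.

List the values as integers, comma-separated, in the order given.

311333643161390640, 63030812099294896, 10142299865511450, 1307535010540395

i=19: T(19,6)=909299905844112+18·369012649234384=7551527592063024 | T(19,7)=369012649234384+18·110228466184200=2353125040549984 | T(19,8)=110228466184200+18·24871845297936=557921681547048 | T(19,9)=24871845297936+18·4308105301929=102417740732658 | T(19,10)=4308105301929+18·577924894833=14710753408923 | T(19,11)=577924894833+18·60202693980=1661573386473
i=20: T(20,7)=7551527592063024+19·2353125040549984=52260903362512720 | T(20,8)=2353125040549984+19·557921681547048=12953636989943896 | T(20,9)=557921681547048+19·102417740732658=2503858755467550 | T(20,10)=102417740732658+19·14710753408923=381922055502195 | T(20,11)=14710753408923+19·1661573386473=46280647751910
i=21: T(21,8)=52260903362512720+20·12953636989943896=311333643161390640 | T(21,9)=12953636989943896+20·2503858755467550=63030812099294896 | T(21,10)=2503858755467550+20·381922055502195=10142299865511450 | T(21,11)=381922055502195+20·46280647751910=1307535010540395
Read c(21,8) = 311333643161390640, c(21,9) = 63030812099294896, c(21,10) = 10142299865511450, c(21,11) = 1307535010540395.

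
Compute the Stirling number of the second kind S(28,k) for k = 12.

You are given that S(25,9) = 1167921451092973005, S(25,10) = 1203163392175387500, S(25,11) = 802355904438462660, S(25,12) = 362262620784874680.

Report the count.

985397416171213883565

i=26: T(26,10)=1167921451092973005+10·1203163392175387500=13199555372846848005 | T(26,11)=1203163392175387500+11·802355904438462660=10029078340998476760 | T(26,12)=802355904438462660+12·362262620784874680=5149507353856958820
i=27: T(27,11)=13199555372846848005+11·10029078340998476760=123519417123830092365 | T(27,12)=10029078340998476760+12·5149507353856958820=71823166587281982600
i=28: T(28,12)=123519417123830092365+12·71823166587281982600=985397416171213883565
Read S(28,12) = 985397416171213883565.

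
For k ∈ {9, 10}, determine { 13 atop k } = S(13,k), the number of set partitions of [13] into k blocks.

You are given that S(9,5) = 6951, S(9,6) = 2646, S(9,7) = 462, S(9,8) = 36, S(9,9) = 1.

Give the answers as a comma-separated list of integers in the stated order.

359502, 39325

@10  (10,6):2646·6+6951→22827, (10,7):462·7+2646→5880, (10,8):36·8+462→750, (10,9):1·9+36→45, (10,10):0·10+1→1
@11  (11,7):5880·7+22827→63987, (11,8):750·8+5880→11880, (11,9):45·9+750→1155, (11,10):1·10+45→55
@12  (12,8):11880·8+63987→159027, (12,9):1155·9+11880→22275, (12,10):55·10+1155→1705
@13  (13,9):22275·9+159027→359502, (13,10):1705·10+22275→39325
Read S(13,9) = 359502, S(13,10) = 39325.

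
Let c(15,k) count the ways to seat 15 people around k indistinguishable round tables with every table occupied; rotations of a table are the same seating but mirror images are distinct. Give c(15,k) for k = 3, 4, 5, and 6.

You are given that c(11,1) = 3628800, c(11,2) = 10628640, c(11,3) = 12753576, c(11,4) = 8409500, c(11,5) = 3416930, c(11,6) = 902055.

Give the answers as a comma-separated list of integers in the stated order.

@12  (12,1):3628800·11+0→39916800, (12,2):10628640·11+3628800→120543840, (12,3):12753576·11+10628640→150917976, (12,4):8409500·11+12753576→105258076, (12,5):3416930·11+8409500→45995730, (12,6):902055·11+3416930→13339535
@13  (13,1):39916800·12+0→479001600, (13,2):120543840·12+39916800→1486442880, (13,3):150917976·12+120543840→1931559552, (13,4):105258076·12+150917976→1414014888, (13,5):45995730·12+105258076→657206836, (13,6):13339535·12+45995730→206070150
@14  (14,2):1486442880·13+479001600→19802759040, (14,3):1931559552·13+1486442880→26596717056, (14,4):1414014888·13+1931559552→20313753096, (14,5):657206836·13+1414014888→9957703756, (14,6):206070150·13+657206836→3336118786
@15  (15,3):26596717056·14+19802759040→392156797824, (15,4):20313753096·14+26596717056→310989260400, (15,5):9957703756·14+20313753096→159721605680, (15,6):3336118786·14+9957703756→56663366760
Read c(15,3) = 392156797824, c(15,4) = 310989260400, c(15,5) = 159721605680, c(15,6) = 56663366760.

392156797824, 310989260400, 159721605680, 56663366760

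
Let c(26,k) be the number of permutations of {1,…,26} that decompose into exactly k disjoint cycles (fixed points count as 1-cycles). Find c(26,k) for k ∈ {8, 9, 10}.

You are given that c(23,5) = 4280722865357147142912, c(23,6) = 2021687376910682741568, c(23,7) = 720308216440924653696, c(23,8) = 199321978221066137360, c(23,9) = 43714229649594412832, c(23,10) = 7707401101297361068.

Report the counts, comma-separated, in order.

[24] T[24,6]:23*2021687376910682741568+4280722865357147142912=50779532534302850198976 · T[24,7]:23*720308216440924653696+2021687376910682741568=18588776355051949776576 · T[24,8]:23*199321978221066137360+720308216440924653696=5304713715525445812976 · T[24,9]:23*43714229649594412832+199321978221066137360=1204749260161737632496 · T[24,10]:23*7707401101297361068+43714229649594412832=220984454979433717396
[25] T[25,7]:24*18588776355051949776576+50779532534302850198976=496910165055549644836800 · T[25,8]:24*5304713715525445812976+18588776355051949776576=145901905527662649288000 · T[25,9]:24*1204749260161737632496+5304713715525445812976=34218695959407148992880 · T[25,10]:24*220984454979433717396+1204749260161737632496=6508376179668146850000
[26] T[26,8]:25*145901905527662649288000+496910165055549644836800=4144457803247115877036800 · T[26,9]:25*34218695959407148992880+145901905527662649288000=1001369304512841374110000 · T[26,10]:25*6508376179668146850000+34218695959407148992880=196928100451110820242880
Read c(26,8) = 4144457803247115877036800, c(26,9) = 1001369304512841374110000, c(26,10) = 196928100451110820242880.

4144457803247115877036800, 1001369304512841374110000, 196928100451110820242880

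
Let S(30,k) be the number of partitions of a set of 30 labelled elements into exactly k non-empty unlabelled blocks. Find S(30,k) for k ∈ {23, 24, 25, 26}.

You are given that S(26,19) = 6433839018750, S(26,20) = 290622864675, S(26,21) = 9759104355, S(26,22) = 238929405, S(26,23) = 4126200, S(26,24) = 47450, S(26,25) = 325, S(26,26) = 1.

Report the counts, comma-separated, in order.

r27: T_27,20=20×290622864675+6433839018750=12246296312250; T_27,21=21×9759104355+290622864675=495564056130; T_27,22=22×238929405+9759104355=15015551265; T_27,23=23×4126200+238929405=333832005; T_27,24=24×47450+4126200=5265000; T_27,25=25×325+47450=55575; T_27,26=26×1+325=351
r28: T_28,21=21×495564056130+12246296312250=22653141490980; T_28,22=22×15015551265+495564056130=825906183960; T_28,23=23×333832005+15015551265=22693687380; T_28,24=24×5265000+333832005=460192005; T_28,25=25×55575+5265000=6654375; T_28,26=26×351+55575=64701
r29: T_29,22=22×825906183960+22653141490980=40823077538100; T_29,23=23×22693687380+825906183960=1347860993700; T_29,24=24×460192005+22693687380=33738295500; T_29,25=25×6654375+460192005=626551380; T_29,26=26×64701+6654375=8336601
r30: T_30,23=23×1347860993700+40823077538100=71823880393200; T_30,24=24×33738295500+1347860993700=2157580085700; T_30,25=25×626551380+33738295500=49402080000; T_30,26=26×8336601+626551380=843303006
Read S(30,23) = 71823880393200, S(30,24) = 2157580085700, S(30,25) = 49402080000, S(30,26) = 843303006.

71823880393200, 2157580085700, 49402080000, 843303006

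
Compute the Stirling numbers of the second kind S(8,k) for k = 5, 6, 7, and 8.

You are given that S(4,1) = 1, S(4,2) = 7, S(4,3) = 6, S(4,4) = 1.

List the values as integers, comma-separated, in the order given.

r5: T_5,2=2×7+1=15; T_5,3=3×6+7=25; T_5,4=4×1+6=10; T_5,5=5×0+1=1
r6: T_6,3=3×25+15=90; T_6,4=4×10+25=65; T_6,5=5×1+10=15; T_6,6=6×0+1=1
r7: T_7,4=4×65+90=350; T_7,5=5×15+65=140; T_7,6=6×1+15=21; T_7,7=7×0+1=1
r8: T_8,5=5×140+350=1050; T_8,6=6×21+140=266; T_8,7=7×1+21=28; T_8,8=8×0+1=1
Read S(8,5) = 1050, S(8,6) = 266, S(8,7) = 28, S(8,8) = 1.

1050, 266, 28, 1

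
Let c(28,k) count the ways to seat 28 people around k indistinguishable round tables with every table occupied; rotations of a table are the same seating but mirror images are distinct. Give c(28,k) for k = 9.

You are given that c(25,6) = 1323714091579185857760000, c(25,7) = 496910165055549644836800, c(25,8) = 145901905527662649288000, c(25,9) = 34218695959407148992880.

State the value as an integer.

936363983558079713086850400

[26] T[26,7]:25*496910165055549644836800+1323714091579185857760000=13746468217967926978680000 · T[26,8]:25*145901905527662649288000+496910165055549644836800=4144457803247115877036800 · T[26,9]:25*34218695959407148992880+145901905527662649288000=1001369304512841374110000
[27] T[27,8]:26*4144457803247115877036800+13746468217967926978680000=121502371102392939781636800 · T[27,9]:26*1001369304512841374110000+4144457803247115877036800=30180059720580991603896800
[28] T[28,9]:27*30180059720580991603896800+121502371102392939781636800=936363983558079713086850400
Read c(28,9) = 936363983558079713086850400.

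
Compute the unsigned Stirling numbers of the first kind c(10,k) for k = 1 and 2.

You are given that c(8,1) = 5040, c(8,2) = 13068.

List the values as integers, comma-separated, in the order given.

i=9: T(9,1)=0+8·5040=40320 | T(9,2)=5040+8·13068=109584
i=10: T(10,1)=0+9·40320=362880 | T(10,2)=40320+9·109584=1026576
Read c(10,1) = 362880, c(10,2) = 1026576.

362880, 1026576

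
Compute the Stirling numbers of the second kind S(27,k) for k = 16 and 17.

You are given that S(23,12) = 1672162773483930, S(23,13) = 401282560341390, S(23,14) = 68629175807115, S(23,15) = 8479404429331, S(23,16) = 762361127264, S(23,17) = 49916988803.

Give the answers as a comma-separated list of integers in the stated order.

@24  (24,13):401282560341390·13+1672162773483930→6888836057922000, (24,14):68629175807115·14+401282560341390→1362091021641000, (24,15):8479404429331·15+68629175807115→195820242247080, (24,16):762361127264·16+8479404429331→20677182465555, (24,17):49916988803·17+762361127264→1610949936915
@25  (25,14):1362091021641000·14+6888836057922000→25958110360896000, (25,15):195820242247080·15+1362091021641000→4299394655347200, (25,16):20677182465555·16+195820242247080→526655161695960, (25,17):1610949936915·17+20677182465555→48063331393110
@26  (26,15):4299394655347200·15+25958110360896000→90449030191104000, (26,16):526655161695960·16+4299394655347200→12725877242482560, (26,17):48063331393110·17+526655161695960→1343731795378830
@27  (27,16):12725877242482560·16+90449030191104000→294063066070824960, (27,17):1343731795378830·17+12725877242482560→35569317763922670
Read S(27,16) = 294063066070824960, S(27,17) = 35569317763922670.

294063066070824960, 35569317763922670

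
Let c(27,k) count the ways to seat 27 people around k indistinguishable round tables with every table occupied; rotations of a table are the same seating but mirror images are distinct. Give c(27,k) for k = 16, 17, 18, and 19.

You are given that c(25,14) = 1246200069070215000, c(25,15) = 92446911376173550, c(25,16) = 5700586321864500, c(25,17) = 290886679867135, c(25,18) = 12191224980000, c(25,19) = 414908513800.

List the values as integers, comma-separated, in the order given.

9666373658466991050, 572253155704900800, 28460103232088385, 1182329687817135

r26: T_26,15=25×92446911376173550+1246200069070215000=3557372853474553750; T_26,16=25×5700586321864500+92446911376173550=234961569422786050; T_26,17=25×290886679867135+5700586321864500=12972753318542875; T_26,18=25×12191224980000+290886679867135=595667304367135; T_26,19=25×414908513800+12191224980000=22563937825000
r27: T_27,16=26×234961569422786050+3557372853474553750=9666373658466991050; T_27,17=26×12972753318542875+234961569422786050=572253155704900800; T_27,18=26×595667304367135+12972753318542875=28460103232088385; T_27,19=26×22563937825000+595667304367135=1182329687817135
Read c(27,16) = 9666373658466991050, c(27,17) = 572253155704900800, c(27,18) = 28460103232088385, c(27,19) = 1182329687817135.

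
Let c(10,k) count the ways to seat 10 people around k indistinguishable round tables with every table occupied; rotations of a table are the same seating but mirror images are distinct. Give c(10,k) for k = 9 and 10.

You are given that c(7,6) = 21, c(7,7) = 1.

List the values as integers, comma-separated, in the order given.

[8] T[8,7]:7*1+21=28 · T[8,8]:7*0+1=1
[9] T[9,8]:8*1+28=36 · T[9,9]:8*0+1=1
[10] T[10,9]:9*1+36=45 · T[10,10]:9*0+1=1
Read c(10,9) = 45, c(10,10) = 1.

45, 1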